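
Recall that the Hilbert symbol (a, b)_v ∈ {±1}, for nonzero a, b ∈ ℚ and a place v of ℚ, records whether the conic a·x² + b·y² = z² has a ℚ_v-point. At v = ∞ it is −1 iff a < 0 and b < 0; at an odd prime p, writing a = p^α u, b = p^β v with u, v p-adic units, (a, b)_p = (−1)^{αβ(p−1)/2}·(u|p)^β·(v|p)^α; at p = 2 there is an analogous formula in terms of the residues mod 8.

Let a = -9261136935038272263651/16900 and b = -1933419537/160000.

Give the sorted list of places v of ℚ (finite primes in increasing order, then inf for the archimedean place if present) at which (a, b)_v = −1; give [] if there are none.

[3, 7, 23, 31, 41, inf]

Mod squares: a ≡ -36859, b ≡ -9177. Check v ∈ {∞, 2, 3, 5, 7, 13, 17, 19, 23, 29, 31, 41}.
v=31: a=31^1·(≡4), b=31^0·(≡27) mod 31; (4|31)=+1, (27|31)=-1; (−1)^{1·0·15}·(+1)^0·(-1)^1 = -1.
v=2: v_2(a)=-2, v_2(b)=-8; units ≡ 5, 7 (mod 8); ε·ε+αω+βω = 0·1+-2·0+-8·1 ≡ 0  ⇒  (a,b)_2 = +1.
v=41: a=41^1·(≡38), b=41^0·(≡34) mod 41; (38|41)=-1, (34|41)=-1; (−1)^{1·0·20}·(-1)^0·(-1)^1 = -1.
v=7: a=7^4·(≡3), b=7^1·(≡3) mod 7; (3|7)=-1, (3|7)=-1; (−1)^{4·1·3}·(-1)^1·(-1)^4 = -1.
v=3: a=3^8·(≡2), b=3^7·(≡1) mod 3; (2|3)=-1, (1|3)=+1; (−1)^{8·7·1}·(-1)^7·(+1)^8 = -1.
v=19: a=19^2·(≡4), b=19^1·(≡4) mod 19; (4|19)=+1, (4|19)=+1; (−1)^{2·1·9}·(+1)^1·(+1)^2 = +1.
v=17: a=17^4·(≡14), b=17^2·(≡10) mod 17; (14|17)=-1, (10|17)=-1; (−1)^{4·2·8}·(-1)^2·(-1)^4 = +1.
v=13: a=13^-2·(≡12), b=13^0·(≡9) mod 13; (12|13)=+1, (9|13)=+1; (−1)^{-2·0·6}·(+1)^0·(+1)^-2 = +1.
v=5: a=5^-2·(≡4), b=5^-4·(≡3) mod 5; (4|5)=+1, (3|5)=-1; (−1)^{-2·-4·2}·(+1)^-4·(-1)^-2 = +1.
v=29: a=29^1·(≡4), b=29^0·(≡24) mod 29; (4|29)=+1, (24|29)=+1; (−1)^{1·0·14}·(+1)^0·(+1)^1 = +1.
v=23: a=23^2·(≡22), b=23^1·(≡7) mod 23; (22|23)=-1, (7|23)=-1; (−1)^{2·1·11}·(-1)^1·(-1)^2 = -1.
v=∞: -36859 < 0 and -9177 < 0  ⇒  (a,b)_∞ = -1.
(-36859, -9177 / ℚ) ramifies at {3, 7, 23, 31, 41, ∞}: a division algebra.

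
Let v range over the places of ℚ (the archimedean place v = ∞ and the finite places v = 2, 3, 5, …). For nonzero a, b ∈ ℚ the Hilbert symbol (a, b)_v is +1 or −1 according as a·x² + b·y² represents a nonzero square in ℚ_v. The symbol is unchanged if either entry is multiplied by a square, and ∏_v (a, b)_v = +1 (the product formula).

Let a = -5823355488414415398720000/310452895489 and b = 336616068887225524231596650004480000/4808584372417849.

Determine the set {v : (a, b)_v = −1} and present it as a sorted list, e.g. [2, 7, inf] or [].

[7, 47]

Mod squares: a ≡ -2, b ≡ 229313. Check v ∈ {∞, 2, 3, 5, 7, 11, 13, 17, 37, 41, 47, 53}.
v=37: a=37^-6·(≡23), b=37^-10·(≡29) mod 37; (23|37)=-1, (29|37)=-1; (−1)^{-6·-10·18}·(-1)^-10·(-1)^-6 = +1.
v=5: a=5^4·(≡2), b=5^4·(≡2) mod 5; (2|5)=-1, (2|5)=-1; (−1)^{4·4·2}·(-1)^4·(-1)^4 = +1.
v=53: a=53^2·(≡50), b=53^0·(≡33) mod 53; (50|53)=-1, (33|53)=-1; (−1)^{2·0·26}·(-1)^0·(-1)^2 = +1.
v=41: a=41^2·(≡18), b=41^3·(≡22) mod 41; (18|41)=+1, (22|41)=-1; (−1)^{2·3·20}·(+1)^3·(-1)^2 = +1.
v=47: a=47^2·(≡20), b=47^3·(≡40) mod 47; (20|47)=-1, (40|47)=-1; (−1)^{2·3·23}·(-1)^3·(-1)^2 = -1.
v=7: a=7^2·(≡5), b=7^7·(≡5) mod 7; (5|7)=-1, (5|7)=-1; (−1)^{2·7·3}·(-1)^7·(-1)^2 = -1.
v=13: a=13^2·(≡6), b=13^2·(≡5) mod 13; (6|13)=-1, (5|13)=-1; (−1)^{2·2·6}·(-1)^2·(-1)^2 = +1.
v=11: a=11^-2·(≡5), b=11^0·(≡10) mod 11; (5|11)=+1, (10|11)=-1; (−1)^{-2·0·5}·(+1)^0·(-1)^-2 = +1.
v=∞: -2 < 0 and 229313 > 0  ⇒  (a,b)_∞ = +1.
v=17: a=17^2·(≡13), b=17^3·(≡13) mod 17; (13|17)=+1, (13|17)=+1; (−1)^{2·3·8}·(+1)^3·(+1)^2 = +1.
v=2: v_2(a)=9, v_2(b)=24; units ≡ 7, 1 (mod 8); ε·ε+αω+βω = 1·0+9·0+24·0 ≡ 0  ⇒  (a,b)_2 = +1.
v=3: a=3^6·(≡1), b=3^8·(≡2) mod 3; (1|3)=+1, (2|3)=-1; (−1)^{6·8·1}·(+1)^8·(-1)^6 = +1.
Ram(-2, 229313) = {7, 47}; no ℚ_7-point on the conic.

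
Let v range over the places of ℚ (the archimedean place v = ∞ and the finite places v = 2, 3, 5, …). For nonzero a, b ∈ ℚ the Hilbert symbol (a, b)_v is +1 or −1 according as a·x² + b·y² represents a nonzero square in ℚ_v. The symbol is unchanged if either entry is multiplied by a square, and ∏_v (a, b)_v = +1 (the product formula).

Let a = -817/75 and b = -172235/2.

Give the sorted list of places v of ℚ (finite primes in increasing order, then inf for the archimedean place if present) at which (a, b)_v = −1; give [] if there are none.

[2, 3, 43, inf]

(a, b) ≡ (-2451, -7030) mod (ℚ^×)²; places V = {2, 3, 5, 7, 19, 37, 43, ∞}.
(a,b)_43: α=1, u≡33; β=0, v≡33 (mod 43); (33|43)=-1, (33|43)=-1; sign (−1)^0·-1^0·-1^1 = -1.
(a,b)_3: α=-1, u≡2; β=0, v≡2 (mod 3); (2|3)=-1, (2|3)=-1; sign (−1)^0·-1^0·-1^-1 = -1.
(a,b)_7: α=0, u≡6; β=2, v≡3 (mod 7); (6|7)=-1, (3|7)=-1; sign (−1)^0·-1^2·-1^0 = +1.
(a,b)_37: α=0, u≡34; β=1, v≡22 (mod 37); (34|37)=+1, (22|37)=-1; sign (−1)^0·+1^1·-1^0 = +1.
(a,b)_∞: sgn(-2451)=−, sgn(-7030)=−, so -1.
(a,b)_19: α=1, u≡5; β=1, v≡18 (mod 19); (5|19)=+1, (18|19)=-1; sign (−1)^1·+1^1·-1^1 = +1.
(a,b)_5: α=-2, u≡1; β=1, v≡4 (mod 5); (1|5)=+1, (4|5)=+1; sign (−1)^0·+1^1·+1^-2 = +1.
(a,b)_2: α=0, β=-1; u≡5, v≡5 (mod 8); ε(u)ε(v)=0·0, αω(v)=0·1, βω(u)=-1·1; sum ≡ 1  ⇒  -1.
(-2451, -7030 / ℚ) ramifies at {2, 3, 43, ∞}: a division algebra.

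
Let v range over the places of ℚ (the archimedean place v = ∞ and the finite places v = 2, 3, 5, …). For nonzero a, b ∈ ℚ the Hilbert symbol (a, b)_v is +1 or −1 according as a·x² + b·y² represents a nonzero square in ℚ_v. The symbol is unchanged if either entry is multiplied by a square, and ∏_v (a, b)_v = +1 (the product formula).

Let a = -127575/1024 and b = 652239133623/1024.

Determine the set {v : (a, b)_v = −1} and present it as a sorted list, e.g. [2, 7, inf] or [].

Mod squares: a ≡ -7, b ≡ 23. Check v ∈ {∞, 2, 3, 5, 7, 11, 23}.
v=7: a=7^1·(≡5), b=7^2·(≡4) mod 7; (5|7)=-1, (4|7)=+1; (−1)^{1·2·3}·(-1)^2·(+1)^1 = +1.
v=23: a=23^0·(≡12), b=23^1·(≡6) mod 23; (12|23)=+1, (6|23)=+1; (−1)^{0·1·11}·(+1)^1·(+1)^0 = +1.
v=∞: -7 < 0 and 23 > 0  ⇒  (a,b)_∞ = +1.
v=11: a=11^0·(≡3), b=11^2·(≡9) mod 11; (3|11)=+1, (9|11)=+1; (−1)^{0·2·5}·(+1)^2·(+1)^0 = +1.
v=5: a=5^2·(≡3), b=5^0·(≡2) mod 5; (3|5)=-1, (2|5)=-1; (−1)^{2·0·2}·(-1)^0·(-1)^2 = +1.
v=2: v_2(a)=-10, v_2(b)=-10; units ≡ 1, 7 (mod 8); ε·ε+αω+βω = 0·1+-10·0+-10·0 ≡ 0  ⇒  (a,b)_2 = +1.
v=3: a=3^6·(≡2), b=3^14·(≡2) mod 3; (2|3)=-1, (2|3)=-1; (−1)^{6·14·1}·(-1)^14·(-1)^6 = +1.
Ram(a, b) = ∅: the form -7·x² + 23·y² − z² is isotropic over every ℚ_v, so by Hasse–Minkowski it is isotropic over ℚ.

[]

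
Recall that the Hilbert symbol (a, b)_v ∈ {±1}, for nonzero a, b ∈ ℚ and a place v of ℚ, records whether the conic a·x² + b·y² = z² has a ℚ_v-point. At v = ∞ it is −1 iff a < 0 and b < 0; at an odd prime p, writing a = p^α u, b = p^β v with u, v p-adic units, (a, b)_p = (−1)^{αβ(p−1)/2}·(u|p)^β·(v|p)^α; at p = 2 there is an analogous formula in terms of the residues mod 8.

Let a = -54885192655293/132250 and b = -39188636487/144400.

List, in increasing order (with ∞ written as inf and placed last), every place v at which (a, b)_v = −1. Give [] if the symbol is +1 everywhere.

Mod squares: a ≡ -72930, b ≡ -3927. Check v ∈ {∞, 2, 3, 5, 7, 11, 13, 17, 19, 23}.
v=11: a=11^1·(≡3), b=11^1·(≡8) mod 11; (3|11)=+1, (8|11)=-1; (−1)^{1·1·5}·(+1)^1·(-1)^1 = +1.
v=5: a=5^-3·(≡4), b=5^-2·(≡3) mod 5; (4|5)=+1, (3|5)=-1; (−1)^{-3·-2·2}·(+1)^-2·(-1)^-3 = -1.
v=∞: -72930 < 0 and -3927 < 0  ⇒  (a,b)_∞ = -1.
v=23: a=23^-2·(≡9), b=23^0·(≡18) mod 23; (9|23)=+1, (18|23)=+1; (−1)^{-2·0·11}·(+1)^0·(+1)^-2 = +1.
v=7: a=7^2·(≡5), b=7^1·(≡6) mod 7; (5|7)=-1, (6|7)=-1; (−1)^{2·1·3}·(-1)^1·(-1)^2 = -1.
v=17: a=17^3·(≡7), b=17^1·(≡6) mod 17; (7|17)=-1, (6|17)=-1; (−1)^{3·1·8}·(-1)^1·(-1)^3 = +1.
v=19: a=19^0·(≡16), b=19^-2·(≡17) mod 19; (16|19)=+1, (17|19)=+1; (−1)^{0·-2·9}·(+1)^-2·(+1)^0 = +1.
v=13: a=13^1·(≡5), b=13^2·(≡4) mod 13; (5|13)=-1, (4|13)=+1; (−1)^{1·2·6}·(-1)^2·(+1)^1 = +1.
v=2: v_2(a)=-1, v_2(b)=-4; units ≡ 7, 1 (mod 8); ε·ε+αω+βω = 1·0+-1·0+-4·0 ≡ 0  ⇒  (a,b)_2 = +1.
v=3: a=3^13·(≡2), b=3^11·(≡2) mod 3; (2|3)=-1, (2|3)=-1; (−1)^{13·11·1}·(-1)^11·(-1)^13 = -1.
(-72930, -3927 / ℚ) ramifies at {3, 5, 7, ∞}: a division algebra.

[3, 5, 7, inf]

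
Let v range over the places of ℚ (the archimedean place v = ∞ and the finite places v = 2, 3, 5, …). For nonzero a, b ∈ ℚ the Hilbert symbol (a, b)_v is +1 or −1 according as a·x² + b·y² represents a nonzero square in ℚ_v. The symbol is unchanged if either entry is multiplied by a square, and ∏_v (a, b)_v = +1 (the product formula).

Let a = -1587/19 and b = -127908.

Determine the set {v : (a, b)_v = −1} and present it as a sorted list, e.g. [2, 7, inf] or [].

[2, 3, 17, inf]

Mod squares: a ≡ -57, b ≡ -3553. Check v ∈ {∞, 2, 3, 11, 17, 19, 23}.
v=23: a=23^2·(≡18), b=23^0·(≡18) mod 23; (18|23)=+1, (18|23)=+1; (−1)^{2·0·11}·(+1)^0·(+1)^2 = +1.
v=19: a=19^-1·(≡9), b=19^1·(≡13) mod 19; (9|19)=+1, (13|19)=-1; (−1)^{-1·1·9}·(+1)^1·(-1)^-1 = +1.
v=11: a=11^0·(≡1), b=11^1·(≡10) mod 11; (1|11)=+1, (10|11)=-1; (−1)^{0·1·5}·(+1)^1·(-1)^0 = +1.
v=3: a=3^1·(≡2), b=3^2·(≡2) mod 3; (2|3)=-1, (2|3)=-1; (−1)^{1·2·1}·(-1)^2·(-1)^1 = -1.
v=∞: -57 < 0 and -3553 < 0  ⇒  (a,b)_∞ = -1.
v=17: a=17^0·(≡14), b=17^1·(≡7) mod 17; (14|17)=-1, (7|17)=-1; (−1)^{0·1·8}·(-1)^1·(-1)^0 = -1.
v=2: v_2(a)=0, v_2(b)=2; units ≡ 7, 7 (mod 8); ε·ε+αω+βω = 1·1+0·0+2·0 ≡ 1  ⇒  (a,b)_2 = -1.
|Ram(-57, -3553)| = 4, even; anisotropic at {2, 3, 17, ∞}.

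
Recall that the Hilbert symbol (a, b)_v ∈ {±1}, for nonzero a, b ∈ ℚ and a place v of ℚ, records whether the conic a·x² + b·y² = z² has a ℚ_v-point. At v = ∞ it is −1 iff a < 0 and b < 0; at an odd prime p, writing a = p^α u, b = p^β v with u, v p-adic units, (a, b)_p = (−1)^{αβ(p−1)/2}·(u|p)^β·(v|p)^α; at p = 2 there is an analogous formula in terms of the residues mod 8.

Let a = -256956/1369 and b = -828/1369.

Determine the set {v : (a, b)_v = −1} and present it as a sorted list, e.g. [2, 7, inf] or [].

[19, inf]

(a, b) ≡ (-1311, -23) mod (ℚ^×)²; places V = {2, 3, 7, 19, 23, 37, ∞}.
(a,b)_23: α=1, u≡12; β=1, v≡20 (mod 23); (12|23)=+1, (20|23)=-1; sign (−1)^1·+1^1·-1^1 = +1.
(a,b)_7: α=2, u≡5; β=0, v≡3 (mod 7); (5|7)=-1, (3|7)=-1; sign (−1)^0·-1^0·-1^2 = +1.
(a,b)_2: α=2, β=2; u≡1, v≡1 (mod 8); ε(u)ε(v)=0·0, αω(v)=2·0, βω(u)=2·0; sum ≡ 0  ⇒  +1.
(a,b)_37: α=-2, u≡9; β=-2, v≡23 (mod 37); (9|37)=+1, (23|37)=-1; sign (−1)^0·+1^-2·-1^-2 = +1.
(a,b)_∞: sgn(-1311)=−, sgn(-23)=−, so -1.
(a,b)_3: α=1, u≡1; β=2, v≡1 (mod 3); (1|3)=+1, (1|3)=+1; sign (−1)^0·+1^2·+1^1 = +1.
(a,b)_19: α=1, u≡4; β=0, v≡8 (mod 19); (4|19)=+1, (8|19)=-1; sign (−1)^0·+1^0·-1^1 = -1.
Ram(-1311, -23) = {19, ∞}; no ℚ_19-point on the conic.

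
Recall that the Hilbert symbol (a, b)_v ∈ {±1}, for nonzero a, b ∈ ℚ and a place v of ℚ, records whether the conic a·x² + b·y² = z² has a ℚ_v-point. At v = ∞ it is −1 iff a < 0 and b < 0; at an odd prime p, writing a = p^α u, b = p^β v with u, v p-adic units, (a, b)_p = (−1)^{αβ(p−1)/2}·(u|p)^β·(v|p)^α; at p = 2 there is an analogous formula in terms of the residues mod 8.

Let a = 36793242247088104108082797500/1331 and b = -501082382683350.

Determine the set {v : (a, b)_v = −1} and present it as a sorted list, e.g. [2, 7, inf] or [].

Mod squares: a ≡ 69069, b ≡ -641654. Check v ∈ {∞, 2, 3, 5, 7, 11, 13, 23, 29, 37}.
v=7: a=7^1·(≡4), b=7^0·(≡1) mod 7; (4|7)=+1, (1|7)=+1; (−1)^{1·0·3}·(+1)^0·(+1)^1 = +1.
v=13: a=13^3·(≡1), b=13^1·(≡10) mod 13; (1|13)=+1, (10|13)=+1; (−1)^{3·1·6}·(+1)^1·(+1)^3 = +1.
v=23: a=23^5·(≡6), b=23^3·(≡16) mod 23; (6|23)=+1, (16|23)=+1; (−1)^{5·3·11}·(+1)^3·(+1)^5 = -1.
v=5: a=5^4·(≡1), b=5^2·(≡1) mod 5; (1|5)=+1, (1|5)=+1; (−1)^{4·2·2}·(+1)^2·(+1)^4 = +1.
v=11: a=11^-3·(≡4), b=11^0·(≡5) mod 11; (4|11)=+1, (5|11)=+1; (−1)^{-3·0·5}·(+1)^0·(+1)^-3 = +1.
v=3: a=3^17·(≡1), b=3^10·(≡1) mod 3; (1|3)=+1, (1|3)=+1; (−1)^{17·10·1}·(+1)^10·(+1)^17 = +1.
v=2: v_2(a)=2, v_2(b)=1; units ≡ 5, 5 (mod 8); ε·ε+αω+βω = 0·0+2·1+1·1 ≡ 1  ⇒  (a,b)_2 = -1.
v=37: a=37^2·(≡9), b=37^1·(≡27) mod 37; (9|37)=+1, (27|37)=+1; (−1)^{2·1·18}·(+1)^1·(+1)^2 = +1.
v=29: a=29^2·(≡23), b=29^1·(≡5) mod 29; (23|29)=+1, (5|29)=+1; (−1)^{2·1·14}·(+1)^1·(+1)^2 = +1.
v=∞: 69069 > 0 and -641654 < 0  ⇒  (a,b)_∞ = +1.
Ram(69069, -641654) = {2, 23}; no ℚ_2-point on the conic.

[2, 23]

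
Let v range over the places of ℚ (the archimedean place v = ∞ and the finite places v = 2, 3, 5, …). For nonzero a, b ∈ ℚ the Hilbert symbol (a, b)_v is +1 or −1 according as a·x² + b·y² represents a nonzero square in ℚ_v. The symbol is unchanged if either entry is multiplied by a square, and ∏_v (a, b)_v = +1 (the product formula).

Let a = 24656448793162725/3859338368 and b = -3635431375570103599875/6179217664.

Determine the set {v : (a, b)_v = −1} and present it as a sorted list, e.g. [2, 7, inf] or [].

Mod squares: a ≡ 42, b ≡ -94395. Check v ∈ {∞, 2, 3, 5, 7, 11, 17, 19, 29, 31}.
v=3: a=3^5·(≡2), b=3^9·(≡2) mod 3; (2|3)=-1, (2|3)=-1; (−1)^{5·9·1}·(-1)^9·(-1)^5 = -1.
v=5: a=5^2·(≡3), b=5^3·(≡4) mod 5; (3|5)=-1, (4|5)=+1; (−1)^{2·3·2}·(-1)^3·(+1)^2 = -1.
v=19: a=19^-2·(≡1), b=19^0·(≡16) mod 19; (1|19)=+1, (16|19)=+1; (−1)^{-2·0·9}·(+1)^0·(+1)^-2 = +1.
v=29: a=29^2·(≡28), b=29^3·(≡23) mod 29; (28|29)=+1, (23|29)=+1; (−1)^{2·3·14}·(+1)^3·(+1)^2 = +1.
v=17: a=17^-4·(≡8), b=17^-6·(≡11) mod 17; (8|17)=+1, (11|17)=-1; (−1)^{-4·-6·8}·(+1)^-6·(-1)^-4 = +1.
v=11: a=11^4·(≡9), b=11^2·(≡2) mod 11; (9|11)=+1, (2|11)=-1; (−1)^{4·2·5}·(+1)^2·(-1)^4 = +1.
v=7: a=7^3·(≡5), b=7^5·(≡4) mod 7; (5|7)=-1, (4|7)=+1; (−1)^{3·5·3}·(-1)^5·(+1)^3 = +1.
v=∞: 42 > 0 and -94395 < 0  ⇒  (a,b)_∞ = +1.
v=31: a=31^2·(≡26), b=31^3·(≡27) mod 31; (26|31)=-1, (27|31)=-1; (−1)^{2·3·15}·(-1)^3·(-1)^2 = -1.
v=2: v_2(a)=-7, v_2(b)=-8; units ≡ 5, 5 (mod 8); ε·ε+αω+βω = 0·0+-7·1+-8·1 ≡ 1  ⇒  (a,b)_2 = -1.
|Ram(42, -94395)| = 4, even; anisotropic at {2, 3, 5, 31}.

[2, 3, 5, 31]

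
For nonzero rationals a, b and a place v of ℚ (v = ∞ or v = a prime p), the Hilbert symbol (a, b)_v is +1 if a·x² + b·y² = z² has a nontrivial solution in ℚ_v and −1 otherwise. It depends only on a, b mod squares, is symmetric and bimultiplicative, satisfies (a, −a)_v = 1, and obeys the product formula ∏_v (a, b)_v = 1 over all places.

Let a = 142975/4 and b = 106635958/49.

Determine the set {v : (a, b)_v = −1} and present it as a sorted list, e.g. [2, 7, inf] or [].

[2, 11, 23, 43]

Mod squares: a ≡ 5719, b ≡ 630982. Check v ∈ {∞, 2, 5, 7, 11, 13, 19, 23, 29, 43}.
v=19: a=19^1·(≡5), b=19^0·(≡17) mod 19; (5|19)=+1, (17|19)=+1; (−1)^{1·0·9}·(+1)^0·(+1)^1 = +1.
v=7: a=7^1·(≡5), b=7^-2·(≡2) mod 7; (5|7)=-1, (2|7)=+1; (−1)^{1·-2·3}·(-1)^-2·(+1)^1 = +1.
v=11: a=11^0·(≡2), b=11^1·(≡2) mod 11; (2|11)=-1, (2|11)=-1; (−1)^{0·1·5}·(-1)^1·(-1)^0 = -1.
v=29: a=29^0·(≡23), b=29^1·(≡27) mod 29; (23|29)=+1, (27|29)=-1; (−1)^{0·1·14}·(+1)^1·(-1)^0 = +1.
v=43: a=43^1·(≡25), b=43^1·(≡16) mod 43; (25|43)=+1, (16|43)=+1; (−1)^{1·1·21}·(+1)^1·(+1)^1 = -1.
v=23: a=23^0·(≡19), b=23^1·(≡2) mod 23; (19|23)=-1, (2|23)=+1; (−1)^{0·1·11}·(-1)^1·(+1)^0 = -1.
v=2: v_2(a)=-2, v_2(b)=1; units ≡ 7, 3 (mod 8); ε·ε+αω+βω = 1·1+-2·1+1·0 ≡ 1  ⇒  (a,b)_2 = -1.
v=13: a=13^0·(≡10), b=13^2·(≡4) mod 13; (10|13)=+1, (4|13)=+1; (−1)^{0·2·6}·(+1)^2·(+1)^0 = +1.
v=5: a=5^2·(≡1), b=5^0·(≡2) mod 5; (1|5)=+1, (2|5)=-1; (−1)^{2·0·2}·(+1)^0·(-1)^2 = +1.
v=∞: 5719 > 0 and 630982 > 0  ⇒  (a,b)_∞ = +1.
Ram(5719, 630982) = {2, 11, 23, 43}; no ℚ_2-point on the conic.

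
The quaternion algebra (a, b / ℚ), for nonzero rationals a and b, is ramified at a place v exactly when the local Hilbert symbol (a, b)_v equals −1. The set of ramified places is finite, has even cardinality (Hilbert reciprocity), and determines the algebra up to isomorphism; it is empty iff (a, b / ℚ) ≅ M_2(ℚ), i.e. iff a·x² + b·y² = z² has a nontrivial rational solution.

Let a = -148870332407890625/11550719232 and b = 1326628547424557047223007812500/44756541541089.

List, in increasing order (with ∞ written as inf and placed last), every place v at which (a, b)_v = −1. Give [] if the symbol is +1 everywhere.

Mod squares: a ≡ -77285, b ≡ 1189. Check v ∈ {∞, 2, 3, 5, 7, 11, 13, 17, 19, 23, 29, 41, 43}.
v=29: a=29^1·(≡17), b=29^3·(≡26) mod 29; (17|29)=-1, (26|29)=-1; (−1)^{1·3·14}·(-1)^3·(-1)^1 = +1.
v=11: a=11^0·(≡5), b=11^2·(≡1) mod 11; (5|11)=+1, (1|11)=+1; (−1)^{0·2·5}·(+1)^2·(+1)^0 = +1.
v=3: a=3^-8·(≡1), b=3^-14·(≡1) mod 3; (1|3)=+1, (1|3)=+1; (−1)^{-8·-14·1}·(+1)^-14·(+1)^-8 = +1.
v=43: a=43^2·(≡37), b=43^4·(≡18) mod 43; (37|43)=-1, (18|43)=-1; (−1)^{2·4·21}·(-1)^4·(-1)^2 = +1.
v=13: a=13^-1·(≡1), b=13^2·(≡2) mod 13; (1|13)=+1, (2|13)=-1; (−1)^{-1·2·6}·(+1)^2·(-1)^-1 = -1.
v=19: a=19^2·(≡6), b=19^-2·(≡17) mod 19; (6|19)=+1, (17|19)=+1; (−1)^{2·-2·9}·(+1)^-2·(+1)^2 = +1.
v=17: a=17^0·(≡5), b=17^2·(≡15) mod 17; (5|17)=-1, (15|17)=+1; (−1)^{0·2·8}·(-1)^2·(+1)^0 = +1.
v=5: a=5^7·(≡2), b=5^10·(≡4) mod 5; (2|5)=-1, (4|5)=+1; (−1)^{7·10·2}·(-1)^10·(+1)^7 = +1.
v=∞: -77285 < 0 and 1189 > 0  ⇒  (a,b)_∞ = +1.
v=41: a=41^1·(≡18), b=41^3·(≡17) mod 41; (18|41)=+1, (17|41)=-1; (−1)^{1·3·20}·(+1)^3·(-1)^1 = -1.
v=7: a=7^4·(≡2), b=7^-2·(≡6) mod 7; (2|7)=+1, (6|7)=-1; (−1)^{4·-2·3}·(+1)^-2·(-1)^4 = +1.
v=2: v_2(a)=-8, v_2(b)=2; units ≡ 3, 5 (mod 8); ε·ε+αω+βω = 1·0+-8·1+2·1 ≡ 0  ⇒  (a,b)_2 = +1.
v=23: a=23^-2·(≡8), b=23^-2·(≡2) mod 23; (8|23)=+1, (2|23)=+1; (−1)^{-2·-2·11}·(+1)^-2·(+1)^-2 = +1.
(-77285, 1189 / ℚ) ramifies at {13, 41}: a division algebra.

[13, 41]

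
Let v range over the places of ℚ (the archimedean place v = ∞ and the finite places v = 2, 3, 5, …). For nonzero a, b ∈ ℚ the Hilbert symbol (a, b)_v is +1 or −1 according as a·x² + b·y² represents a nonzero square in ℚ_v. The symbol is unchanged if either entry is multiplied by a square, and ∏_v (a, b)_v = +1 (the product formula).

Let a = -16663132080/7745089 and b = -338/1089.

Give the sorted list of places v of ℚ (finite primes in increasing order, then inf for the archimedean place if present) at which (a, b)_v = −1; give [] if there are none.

[2, 5, 7, inf]

Mod squares: a ≡ -595, b ≡ -2. Check v ∈ {∞, 2, 3, 5, 7, 11, 13, 17, 23}.
v=13: a=13^0·(≡3), b=13^2·(≡5) mod 13; (3|13)=+1, (5|13)=-1; (−1)^{0·2·6}·(+1)^2·(-1)^0 = +1.
v=2: v_2(a)=4, v_2(b)=1; units ≡ 5, 7 (mod 8); ε·ε+αω+βω = 0·1+4·0+1·1 ≡ 1  ⇒  (a,b)_2 = -1.
v=3: a=3^6·(≡2), b=3^-2·(≡1) mod 3; (2|3)=-1, (1|3)=+1; (−1)^{6·-2·1}·(-1)^-2·(+1)^6 = +1.
v=23: a=23^-2·(≡8), b=23^0·(≡21) mod 23; (8|23)=+1, (21|23)=-1; (−1)^{-2·0·11}·(+1)^0·(-1)^-2 = +1.
v=7: a=7^5·(≡6), b=7^0·(≡3) mod 7; (6|7)=-1, (3|7)=-1; (−1)^{5·0·3}·(-1)^0·(-1)^5 = -1.
v=17: a=17^1·(≡16), b=17^0·(≡2) mod 17; (16|17)=+1, (2|17)=+1; (−1)^{1·0·8}·(+1)^0·(+1)^1 = +1.
v=11: a=11^-4·(≡10), b=11^-2·(≡4) mod 11; (10|11)=-1, (4|11)=+1; (−1)^{-4·-2·5}·(-1)^-2·(+1)^-4 = +1.
v=5: a=5^1·(≡1), b=5^0·(≡3) mod 5; (1|5)=+1, (3|5)=-1; (−1)^{1·0·2}·(+1)^0·(-1)^1 = -1.
v=∞: -595 < 0 and -2 < 0  ⇒  (a,b)_∞ = -1.
(-595, -2 / ℚ) ramifies at {2, 5, 7, ∞}: a division algebra.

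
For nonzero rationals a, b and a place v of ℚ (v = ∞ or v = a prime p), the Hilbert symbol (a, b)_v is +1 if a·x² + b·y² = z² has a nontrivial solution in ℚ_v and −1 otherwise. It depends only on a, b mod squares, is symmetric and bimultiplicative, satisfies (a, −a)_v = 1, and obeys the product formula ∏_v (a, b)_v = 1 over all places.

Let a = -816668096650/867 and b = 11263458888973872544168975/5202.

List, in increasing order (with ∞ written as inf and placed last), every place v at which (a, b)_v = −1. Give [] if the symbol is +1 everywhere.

[3, 23, 29, 47]

(a, b) ≡ (-40816398, 67022) mod (ℚ^×)²; places V = {2, 3, 5, 7, 11, 17, 23, 29, 31, 47, ∞}.
(a,b)_3: α=-1, u≡2; β=-2, v≡2 (mod 3); (2|3)=-1, (2|3)=-1; sign (−1)^0·-1^-2·-1^-1 = -1.
(a,b)_11: α=0, u≡5; β=2, v≡2 (mod 11); (5|11)=+1, (2|11)=-1; sign (−1)^0·+1^2·-1^0 = +1.
(a,b)_7: α=5, u≡2; β=6, v≡1 (mod 7); (2|7)=+1, (1|7)=+1; sign (−1)^0·+1^6·+1^5 = +1.
(a,b)_23: α=1, u≡3; β=3, v≡16 (mod 23); (3|23)=+1, (16|23)=+1; sign (−1)^1·+1^3·+1^1 = -1.
(a,b)_47: α=1, u≡12; β=3, v≡24 (mod 47); (12|47)=+1, (24|47)=+1; sign (−1)^1·+1^3·+1^1 = -1.
(a,b)_29: α=1, u≡23; β=2, v≡14 (mod 29); (23|29)=+1, (14|29)=-1; sign (−1)^0·+1^2·-1^1 = -1.
(a,b)_2: α=1, β=-1; u≡1, v≡7 (mod 8); ε(u)ε(v)=0·1, αω(v)=1·0, βω(u)=-1·0; sum ≡ 0  ⇒  +1.
(a,b)_17: α=-2, u≡6; β=-2, v≡16 (mod 17); (6|17)=-1, (16|17)=+1; sign (−1)^0·-1^-2·+1^-2 = +1.
(a,b)_31: α=1, u≡16; β=3, v≡3 (mod 31); (16|31)=+1, (3|31)=-1; sign (−1)^1·+1^3·-1^1 = +1.
(a,b)_∞: sgn(-40816398)=−, sgn(67022)=+, so +1.
(a,b)_5: α=2, u≡2; β=2, v≡2 (mod 5); (2|5)=-1, (2|5)=-1; sign (−1)^0·-1^2·-1^2 = +1.
|Ram(-40816398, 67022)| = 4, even; anisotropic at {3, 23, 29, 47}.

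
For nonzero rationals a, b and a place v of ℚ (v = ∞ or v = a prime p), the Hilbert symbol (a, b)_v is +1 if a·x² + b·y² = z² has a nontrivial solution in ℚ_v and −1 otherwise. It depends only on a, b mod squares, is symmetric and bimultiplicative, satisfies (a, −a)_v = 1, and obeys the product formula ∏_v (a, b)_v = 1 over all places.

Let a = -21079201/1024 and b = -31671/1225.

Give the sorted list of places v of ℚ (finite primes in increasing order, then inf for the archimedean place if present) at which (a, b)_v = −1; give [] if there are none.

Mod squares: a ≡ -124729, b ≡ -391. Check v ∈ {∞, 2, 3, 5, 7, 11, 13, 17, 23, 29}.
v=∞: -124729 < 0 and -391 < 0  ⇒  (a,b)_∞ = -1.
v=17: a=17^1·(≡11), b=17^1·(≡7) mod 17; (11|17)=-1, (7|17)=-1; (−1)^{1·1·8}·(-1)^1·(-1)^1 = +1.
v=5: a=5^0·(≡1), b=5^-2·(≡1) mod 5; (1|5)=+1, (1|5)=+1; (−1)^{0·-2·2}·(+1)^-2·(+1)^0 = +1.
v=11: a=11^1·(≡8), b=11^0·(≡5) mod 11; (8|11)=-1, (5|11)=+1; (−1)^{1·0·5}·(-1)^0·(+1)^1 = +1.
v=3: a=3^0·(≡2), b=3^4·(≡2) mod 3; (2|3)=-1, (2|3)=-1; (−1)^{0·4·1}·(-1)^4·(-1)^0 = +1.
v=23: a=23^1·(≡11), b=23^1·(≡12) mod 23; (11|23)=-1, (12|23)=+1; (−1)^{1·1·11}·(-1)^1·(+1)^1 = +1.
v=7: a=7^0·(≡2), b=7^-2·(≡1) mod 7; (2|7)=+1, (1|7)=+1; (−1)^{0·-2·3}·(+1)^-2·(+1)^0 = +1.
v=29: a=29^1·(≡5), b=29^0·(≡12) mod 29; (5|29)=+1, (12|29)=-1; (−1)^{1·0·14}·(+1)^0·(-1)^1 = -1.
v=13: a=13^2·(≡11), b=13^0·(≡12) mod 13; (11|13)=-1, (12|13)=+1; (−1)^{2·0·6}·(-1)^0·(+1)^2 = +1.
v=2: v_2(a)=-10, v_2(b)=0; units ≡ 7, 1 (mod 8); ε·ε+αω+βω = 1·0+-10·0+0·0 ≡ 0  ⇒  (a,b)_2 = +1.
Ram(-124729, -391) = {29, ∞}; no ℚ_29-point on the conic.

[29, inf]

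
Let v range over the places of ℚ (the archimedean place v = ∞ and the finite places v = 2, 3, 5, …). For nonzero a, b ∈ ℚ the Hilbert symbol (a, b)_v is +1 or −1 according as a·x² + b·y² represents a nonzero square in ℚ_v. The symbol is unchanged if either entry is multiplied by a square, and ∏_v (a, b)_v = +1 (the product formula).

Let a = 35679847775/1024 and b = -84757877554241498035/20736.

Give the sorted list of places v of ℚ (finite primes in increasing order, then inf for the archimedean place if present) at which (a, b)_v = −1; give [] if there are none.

(a, b) ≡ (4199, -5035) mod (ℚ^×)²; places V = {2, 3, 5, 11, 13, 17, 19, 53, ∞}.
(a,b)_13: α=1, u≡6; β=2, v≡1 (mod 13); (6|13)=-1, (1|13)=+1; sign (−1)^0·-1^2·+1^1 = +1.
(a,b)_11: α=2, u≡8; β=2, v≡3 (mod 11); (8|11)=-1, (3|11)=+1; sign (−1)^0·-1^2·+1^2 = +1.
(a,b)_3: α=0, u≡2; β=-4, v≡2 (mod 3); (2|3)=-1, (2|3)=-1; sign (−1)^0·-1^-4·-1^0 = +1.
(a,b)_17: α=1, u≡8; β=2, v≡6 (mod 17); (8|17)=+1, (6|17)=-1; sign (−1)^0·+1^2·-1^1 = -1.
(a,b)_2: α=-10, β=-8; u≡7, v≡5 (mod 8); ε(u)ε(v)=1·0, αω(v)=-10·1, βω(u)=-8·0; sum ≡ 0  ⇒  +1.
(a,b)_53: α=2, u≡34; β=5, v≡42 (mod 53); (34|53)=-1, (42|53)=+1; sign (−1)^0·-1^5·+1^2 = -1.
(a,b)_19: α=1, u≡15; β=3, v≡4 (mod 19); (15|19)=-1, (4|19)=+1; sign (−1)^1·-1^3·+1^1 = +1.
(a,b)_5: α=2, u≡4; β=1, v≡3 (mod 5); (4|5)=+1, (3|5)=-1; sign (−1)^0·+1^1·-1^2 = +1.
(a,b)_∞: sgn(4199)=+, sgn(-5035)=−, so +1.
|Ram(4199, -5035)| = 2, even; anisotropic at {17, 53}.

[17, 53]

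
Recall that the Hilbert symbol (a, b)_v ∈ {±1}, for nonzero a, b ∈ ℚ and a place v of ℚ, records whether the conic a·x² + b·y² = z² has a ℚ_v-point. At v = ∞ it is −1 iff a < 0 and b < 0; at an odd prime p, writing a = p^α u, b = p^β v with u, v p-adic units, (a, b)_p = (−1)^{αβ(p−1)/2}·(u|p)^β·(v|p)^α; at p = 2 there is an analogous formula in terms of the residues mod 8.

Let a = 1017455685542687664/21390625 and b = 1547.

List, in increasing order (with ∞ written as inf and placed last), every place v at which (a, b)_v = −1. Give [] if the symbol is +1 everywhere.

[2, 17]

(a, b) ≡ (91, 1547) mod (ℚ^×)²; places V = {2, 3, 5, 7, 13, 17, 29, 37, 53, ∞}.
(a,b)_2: α=4, β=0; u≡3, v≡3 (mod 8); ε(u)ε(v)=1·1, αω(v)=4·1, βω(u)=0·1; sum ≡ 1  ⇒  -1.
(a,b)_29: α=2, u≡22; β=0, v≡10 (mod 29); (22|29)=+1, (10|29)=-1; sign (−1)^0·+1^0·-1^2 = +1.
(a,b)_37: α=-2, u≡15; β=0, v≡30 (mod 37); (15|37)=-1, (30|37)=+1; sign (−1)^0·-1^0·+1^-2 = +1.
(a,b)_53: α=2, u≡40; β=0, v≡10 (mod 53); (40|53)=+1, (10|53)=+1; sign (−1)^0·+1^0·+1^2 = +1.
(a,b)_3: α=6, u≡1; β=0, v≡2 (mod 3); (1|3)=+1, (2|3)=-1; sign (−1)^0·+1^0·-1^6 = +1.
(a,b)_13: α=3, u≡7; β=1, v≡2 (mod 13); (7|13)=-1, (2|13)=-1; sign (−1)^0·-1^1·-1^3 = +1.
(a,b)_7: α=5, u≡6; β=1, v≡4 (mod 7); (6|7)=-1, (4|7)=+1; sign (−1)^1·-1^1·+1^5 = +1.
(a,b)_17: α=0, u≡11; β=1, v≡6 (mod 17); (11|17)=-1, (6|17)=-1; sign (−1)^0·-1^1·-1^0 = -1.
(a,b)_5: α=-6, u≡1; β=0, v≡2 (mod 5); (1|5)=+1, (2|5)=-1; sign (−1)^0·+1^0·-1^-6 = +1.
(a,b)_∞: sgn(91)=+, sgn(1547)=+, so +1.
Ram(91, 1547) = {2, 17}; no ℚ_2-point on the conic.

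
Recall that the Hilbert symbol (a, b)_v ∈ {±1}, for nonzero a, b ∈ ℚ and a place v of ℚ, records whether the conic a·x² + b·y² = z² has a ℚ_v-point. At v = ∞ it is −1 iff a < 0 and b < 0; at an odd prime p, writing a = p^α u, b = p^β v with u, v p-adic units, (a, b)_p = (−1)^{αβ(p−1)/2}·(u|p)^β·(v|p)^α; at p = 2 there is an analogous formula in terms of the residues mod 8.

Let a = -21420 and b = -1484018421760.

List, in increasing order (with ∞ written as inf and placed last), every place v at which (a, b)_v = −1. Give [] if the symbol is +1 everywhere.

[5, 7, 43, inf]

(a, b) ≡ (-595, -25585) mod (ℚ^×)²; places V = {2, 3, 5, 7, 17, 43, ∞}.
(a,b)_∞: sgn(-595)=−, sgn(-25585)=−, so -1.
(a,b)_43: α=0, u≡37; β=1, v≡3 (mod 43); (37|43)=-1, (3|43)=-1; sign (−1)^0·-1^1·-1^0 = -1.
(a,b)_2: α=2, β=12; u≡5, v≡7 (mod 8); ε(u)ε(v)=0·1, αω(v)=2·0, βω(u)=12·1; sum ≡ 0  ⇒  +1.
(a,b)_7: α=1, u≡6; β=3, v≡5 (mod 7); (6|7)=-1, (5|7)=-1; sign (−1)^1·-1^3·-1^1 = -1.
(a,b)_3: α=2, u≡2; β=0, v≡2 (mod 3); (2|3)=-1, (2|3)=-1; sign (−1)^0·-1^0·-1^2 = +1.
(a,b)_5: α=1, u≡1; β=1, v≡3 (mod 5); (1|5)=+1, (3|5)=-1; sign (−1)^0·+1^1·-1^1 = -1.
(a,b)_17: α=1, u≡15; β=3, v≡16 (mod 17); (15|17)=+1, (16|17)=+1; sign (−1)^0·+1^3·+1^1 = +1.
|Ram(-595, -25585)| = 4, even; anisotropic at {5, 7, 43, ∞}.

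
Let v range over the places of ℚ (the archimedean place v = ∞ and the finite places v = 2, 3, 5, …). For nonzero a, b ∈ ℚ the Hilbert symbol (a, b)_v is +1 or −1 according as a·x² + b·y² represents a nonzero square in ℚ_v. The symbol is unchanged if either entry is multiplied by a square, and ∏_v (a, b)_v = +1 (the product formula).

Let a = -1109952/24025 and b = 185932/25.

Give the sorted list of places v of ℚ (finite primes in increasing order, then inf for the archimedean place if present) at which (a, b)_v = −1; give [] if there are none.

[23, 41, 43, 47]

Mod squares: a ≡ -1927, b ≡ 46483. Check v ∈ {∞, 2, 3, 5, 23, 31, 41, 43, 47}.
v=2: v_2(a)=6, v_2(b)=2; units ≡ 1, 3 (mod 8); ε·ε+αω+βω = 0·1+6·1+2·0 ≡ 0  ⇒  (a,b)_2 = +1.
v=47: a=47^1·(≡9), b=47^1·(≡21) mod 47; (9|47)=+1, (21|47)=+1; (−1)^{1·1·23}·(+1)^1·(+1)^1 = -1.
v=∞: -1927 < 0 and 46483 > 0  ⇒  (a,b)_∞ = +1.
v=43: a=43^0·(≡3), b=43^1·(≡13) mod 43; (3|43)=-1, (13|43)=+1; (−1)^{0·1·21}·(-1)^1·(+1)^0 = -1.
v=23: a=23^0·(≡11), b=23^1·(≡17) mod 23; (11|23)=-1, (17|23)=-1; (−1)^{0·1·11}·(-1)^1·(-1)^0 = -1.
v=41: a=41^1·(≡12), b=41^0·(≡13) mod 41; (12|41)=-1, (13|41)=-1; (−1)^{1·0·20}·(-1)^0·(-1)^1 = -1.
v=5: a=5^-2·(≡3), b=5^-2·(≡2) mod 5; (3|5)=-1, (2|5)=-1; (−1)^{-2·-2·2}·(-1)^-2·(-1)^-2 = +1.
v=3: a=3^2·(≡2), b=3^0·(≡1) mod 3; (2|3)=-1, (1|3)=+1; (−1)^{2·0·1}·(-1)^0·(+1)^2 = +1.
v=31: a=31^-2·(≡15), b=31^0·(≡1) mod 31; (15|31)=-1, (1|31)=+1; (−1)^{-2·0·15}·(-1)^0·(+1)^-2 = +1.
(-1927, 46483 / ℚ) ramifies at {23, 41, 43, 47}: a division algebra.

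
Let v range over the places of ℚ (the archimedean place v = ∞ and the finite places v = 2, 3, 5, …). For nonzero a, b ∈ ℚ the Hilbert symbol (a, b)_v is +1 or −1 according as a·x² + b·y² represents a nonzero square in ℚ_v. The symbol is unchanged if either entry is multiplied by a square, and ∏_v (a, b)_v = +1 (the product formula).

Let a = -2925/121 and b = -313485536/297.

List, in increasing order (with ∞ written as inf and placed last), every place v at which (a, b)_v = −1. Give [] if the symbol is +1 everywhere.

[2, 3, 13, inf]

Mod squares: a ≡ -13, b ≡ -462. Check v ∈ {∞, 2, 3, 5, 7, 11, 13}.
v=11: a=11^-2·(≡1), b=11^-1·(≡2) mod 11; (1|11)=+1, (2|11)=-1; (−1)^{-2·-1·5}·(+1)^-1·(-1)^-2 = +1.
v=3: a=3^2·(≡2), b=3^-3·(≡2) mod 3; (2|3)=-1, (2|3)=-1; (−1)^{2·-3·1}·(-1)^-3·(-1)^2 = -1.
v=2: v_2(a)=0, v_2(b)=5; units ≡ 3, 1 (mod 8); ε·ε+αω+βω = 1·0+0·0+5·1 ≡ 1  ⇒  (a,b)_2 = -1.
v=13: a=13^1·(≡12), b=13^4·(≡2) mod 13; (12|13)=+1, (2|13)=-1; (−1)^{1·4·6}·(+1)^4·(-1)^1 = -1.
v=7: a=7^0·(≡4), b=7^3·(≡1) mod 7; (4|7)=+1, (1|7)=+1; (−1)^{0·3·3}·(+1)^3·(+1)^0 = +1.
v=5: a=5^2·(≡3), b=5^0·(≡2) mod 5; (3|5)=-1, (2|5)=-1; (−1)^{2·0·2}·(-1)^0·(-1)^2 = +1.
v=∞: -13 < 0 and -462 < 0  ⇒  (a,b)_∞ = -1.
|Ram(-13, -462)| = 4, even; anisotropic at {2, 3, 13, ∞}.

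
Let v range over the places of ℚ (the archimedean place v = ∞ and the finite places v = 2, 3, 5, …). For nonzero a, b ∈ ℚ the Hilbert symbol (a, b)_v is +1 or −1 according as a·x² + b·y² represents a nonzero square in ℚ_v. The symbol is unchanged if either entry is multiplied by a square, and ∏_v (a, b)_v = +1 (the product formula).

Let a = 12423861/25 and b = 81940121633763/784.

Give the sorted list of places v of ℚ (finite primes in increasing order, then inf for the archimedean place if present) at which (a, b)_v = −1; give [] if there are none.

[29, 43]

(a, b) ≡ (153381, 43) mod (ℚ^×)²; places V = {2, 3, 5, 7, 29, 41, 43, ∞}.
(a,b)_29: α=1, u≡2; β=2, v≡15 (mod 29); (2|29)=-1, (15|29)=-1; sign (−1)^0·-1^2·-1^1 = -1.
(a,b)_7: α=0, u≡4; β=-2, v≡4 (mod 7); (4|7)=+1, (4|7)=+1; sign (−1)^0·+1^-2·+1^0 = +1.
(a,b)_41: α=1, u≡16; β=2, v≡1 (mod 41); (16|41)=+1, (1|41)=+1; sign (−1)^0·+1^2·+1^1 = +1.
(a,b)_43: α=1, u≡9; β=3, v≡41 (mod 43); (9|43)=+1, (41|43)=+1; sign (−1)^1·+1^3·+1^1 = -1.
(a,b)_∞: sgn(153381)=+, sgn(43)=+, so +1.
(a,b)_5: α=-2, u≡1; β=0, v≡2 (mod 5); (1|5)=+1, (2|5)=-1; sign (−1)^0·+1^0·-1^-2 = +1.
(a,b)_3: α=5, u≡1; β=6, v≡1 (mod 3); (1|3)=+1, (1|3)=+1; sign (−1)^0·+1^6·+1^5 = +1.
(a,b)_2: α=0, β=-4; u≡5, v≡3 (mod 8); ε(u)ε(v)=0·1, αω(v)=0·1, βω(u)=-4·1; sum ≡ 0  ⇒  +1.
(153381, 43 / ℚ) ramifies at {29, 43}: a division algebra.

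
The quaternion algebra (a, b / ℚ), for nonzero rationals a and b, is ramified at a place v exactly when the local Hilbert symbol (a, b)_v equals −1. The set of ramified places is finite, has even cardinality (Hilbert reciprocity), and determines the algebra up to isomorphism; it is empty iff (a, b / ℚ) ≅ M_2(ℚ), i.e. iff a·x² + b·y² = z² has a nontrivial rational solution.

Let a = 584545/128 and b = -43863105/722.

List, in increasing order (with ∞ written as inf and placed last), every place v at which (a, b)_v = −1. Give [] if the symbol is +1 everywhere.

[3, 11, 13, 17]

(a, b) ≡ (2210, -4290) mod (ℚ^×)²; places V = {2, 3, 5, 11, 13, 17, 19, 23, ∞}.
(a,b)_23: α=2, u≡16; β=0, v≡14 (mod 23); (16|23)=+1, (14|23)=-1; sign (−1)^0·+1^0·-1^2 = +1.
(a,b)_∞: sgn(2210)=+, sgn(-4290)=−, so +1.
(a,b)_3: α=0, u≡2; β=1, v≡1 (mod 3); (2|3)=-1, (1|3)=+1; sign (−1)^0·-1^1·+1^0 = -1.
(a,b)_17: α=1, u≡5; β=0, v≡5 (mod 17); (5|17)=-1, (5|17)=-1; sign (−1)^0·-1^0·-1^1 = -1.
(a,b)_19: α=0, u≡17; β=-2, v≡5 (mod 19); (17|19)=+1, (5|19)=+1; sign (−1)^0·+1^-2·+1^0 = +1.
(a,b)_2: α=-7, β=-1; u≡1, v≡7 (mod 8); ε(u)ε(v)=0·1, αω(v)=-7·0, βω(u)=-1·0; sum ≡ 0  ⇒  +1.
(a,b)_13: α=1, u≡1; β=3, v≡6 (mod 13); (1|13)=+1, (6|13)=-1; sign (−1)^0·+1^3·-1^1 = -1.
(a,b)_11: α=0, u≡7; β=3, v≡8 (mod 11); (7|11)=-1, (8|11)=-1; sign (−1)^0·-1^3·-1^0 = -1.
(a,b)_5: α=1, u≡3; β=1, v≡2 (mod 5); (3|5)=-1, (2|5)=-1; sign (−1)^0·-1^1·-1^1 = +1.
Ram(2210, -4290) = {3, 11, 13, 17}; no ℚ_3-point on the conic.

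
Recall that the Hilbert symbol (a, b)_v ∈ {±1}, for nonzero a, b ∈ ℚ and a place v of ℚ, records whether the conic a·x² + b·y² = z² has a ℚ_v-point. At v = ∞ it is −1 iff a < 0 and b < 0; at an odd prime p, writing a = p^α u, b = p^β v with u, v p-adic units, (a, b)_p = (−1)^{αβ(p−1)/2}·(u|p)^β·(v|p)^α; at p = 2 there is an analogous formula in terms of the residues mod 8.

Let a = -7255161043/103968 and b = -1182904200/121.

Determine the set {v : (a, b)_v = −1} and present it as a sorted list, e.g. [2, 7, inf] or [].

(a, b) ≡ (-30566, -1314338) mod (ℚ^×)²; places V = {2, 3, 5, 11, 13, 17, 19, 29, 31, 43, 53, ∞}.
(a,b)_43: α=0, u≡3; β=1, v≡8 (mod 43); (3|43)=-1, (8|43)=-1; sign (−1)^0·-1^1·-1^0 = -1.
(a,b)_53: α=2, u≡40; β=0, v≡10 (mod 53); (40|53)=+1, (10|53)=+1; sign (−1)^0·+1^0·+1^2 = +1.
(a,b)_31: α=1, u≡22; β=1, v≡7 (mod 31); (22|31)=-1, (7|31)=+1; sign (−1)^1·-1^1·+1^1 = +1.
(a,b)_17: α=1, u≡2; β=1, v≡16 (mod 17); (2|17)=+1, (16|17)=+1; sign (−1)^0·+1^1·+1^1 = +1.
(a,b)_11: α=0, u≡5; β=-2, v≡6 (mod 11); (5|11)=+1, (6|11)=-1; sign (−1)^0·+1^-2·-1^0 = +1.
(a,b)_3: α=-2, u≡1; β=2, v≡1 (mod 3); (1|3)=+1, (1|3)=+1; sign (−1)^0·+1^2·+1^-2 = +1.
(a,b)_∞: sgn(-30566)=−, sgn(-1314338)=−, so -1.
(a,b)_29: α=1, u≡15; β=1, v≡1 (mod 29); (15|29)=-1, (1|29)=+1; sign (−1)^0·-1^1·+1^1 = -1.
(a,b)_13: α=2, u≡10; β=0, v≡4 (mod 13); (10|13)=+1, (4|13)=+1; sign (−1)^0·+1^0·+1^2 = +1.
(a,b)_19: α=-2, u≡5; β=0, v≡6 (mod 19); (5|19)=+1, (6|19)=+1; sign (−1)^0·+1^0·+1^-2 = +1.
(a,b)_5: α=0, u≡4; β=2, v≡2 (mod 5); (4|5)=+1, (2|5)=-1; sign (−1)^0·+1^2·-1^0 = +1.
(a,b)_2: α=-5, β=3; u≡5, v≡7 (mod 8); ε(u)ε(v)=0·1, αω(v)=-5·0, βω(u)=3·1; sum ≡ 1  ⇒  -1.
|Ram(-30566, -1314338)| = 4, even; anisotropic at {2, 29, 43, ∞}.

[2, 29, 43, inf]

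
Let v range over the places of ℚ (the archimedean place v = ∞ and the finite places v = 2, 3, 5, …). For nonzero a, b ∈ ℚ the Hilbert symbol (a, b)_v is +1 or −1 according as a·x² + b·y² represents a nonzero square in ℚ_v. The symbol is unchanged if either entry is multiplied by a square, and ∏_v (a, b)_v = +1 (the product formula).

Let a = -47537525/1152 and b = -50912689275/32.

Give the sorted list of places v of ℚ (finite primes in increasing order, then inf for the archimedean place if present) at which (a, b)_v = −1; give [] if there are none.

[19, inf]

Mod squares: a ≡ -4522, b ≡ -38. Check v ∈ {∞, 2, 3, 5, 7, 17, 19, 29}.
v=5: a=5^2·(≡2), b=5^2·(≡2) mod 5; (2|5)=-1, (2|5)=-1; (−1)^{2·2·2}·(-1)^2·(-1)^2 = +1.
v=3: a=3^-2·(≡2), b=3^2·(≡1) mod 3; (2|3)=-1, (1|3)=+1; (−1)^{-2·2·1}·(-1)^2·(+1)^-2 = +1.
v=19: a=19^1·(≡16), b=19^1·(≡4) mod 19; (16|19)=+1, (4|19)=+1; (−1)^{1·1·9}·(+1)^1·(+1)^1 = -1.
v=17: a=17^1·(≡3), b=17^2·(≡4) mod 17; (3|17)=-1, (4|17)=+1; (−1)^{1·2·8}·(-1)^2·(+1)^1 = +1.
v=2: v_2(a)=-7, v_2(b)=-5; units ≡ 3, 5 (mod 8); ε·ε+αω+βω = 1·0+-7·1+-5·1 ≡ 0  ⇒  (a,b)_2 = +1.
v=∞: -4522 < 0 and -38 < 0  ⇒  (a,b)_∞ = -1.
v=7: a=7^1·(≡6), b=7^2·(≡1) mod 7; (6|7)=-1, (1|7)=+1; (−1)^{1·2·3}·(-1)^2·(+1)^1 = +1.
v=29: a=29^2·(≡15), b=29^2·(≡22) mod 29; (15|29)=-1, (22|29)=+1; (−1)^{2·2·14}·(-1)^2·(+1)^2 = +1.
|Ram(-4522, -38)| = 2, even; anisotropic at {19, ∞}.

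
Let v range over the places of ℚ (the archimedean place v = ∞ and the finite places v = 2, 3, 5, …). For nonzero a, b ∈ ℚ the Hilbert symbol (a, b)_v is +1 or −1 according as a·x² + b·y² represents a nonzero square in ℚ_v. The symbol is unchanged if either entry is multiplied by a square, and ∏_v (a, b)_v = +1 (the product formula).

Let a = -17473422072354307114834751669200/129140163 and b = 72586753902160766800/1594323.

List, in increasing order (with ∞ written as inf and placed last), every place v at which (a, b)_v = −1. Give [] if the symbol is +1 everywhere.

(a, b) ≡ (-399, 399) mod (ℚ^×)²; places V = {2, 3, 5, 7, 17, 19, 31, ∞}.
(a,b)_19: α=5, u≡5; β=3, v≡8 (mod 19); (5|19)=+1, (8|19)=-1; sign (−1)^1·+1^3·-1^5 = +1.
(a,b)_7: α=7, u≡5; β=3, v≡4 (mod 7); (5|7)=-1, (4|7)=+1; sign (−1)^1·-1^3·+1^7 = +1.
(a,b)_3: α=-17, u≡2; β=-13, v≡1 (mod 3); (2|3)=-1, (1|3)=+1; sign (−1)^1·-1^-13·+1^-17 = +1.
(a,b)_17: α=6, u≡9; β=4, v≡13 (mod 17); (9|17)=+1, (13|17)=+1; sign (−1)^0·+1^4·+1^6 = +1.
(a,b)_∞: sgn(-399)=−, sgn(399)=+, so +1.
(a,b)_31: α=6, u≡9; β=4, v≡17 (mod 31); (9|31)=+1, (17|31)=-1; sign (−1)^0·+1^4·-1^6 = +1.
(a,b)_5: α=2, u≡4; β=2, v≡4 (mod 5); (4|5)=+1, (4|5)=+1; sign (−1)^0·+1^2·+1^2 = +1.
(a,b)_2: α=4, β=4; u≡1, v≡7 (mod 8); ε(u)ε(v)=0·1, αω(v)=4·0, βω(u)=4·0; sum ≡ 0  ⇒  +1.
Every local symbol is +1, so the conic -399·x² + 399·y² = z² has ℚ_v-points for all v and hence a ℚ-point; (a, b / ℚ) ≅ M_2(ℚ).

[]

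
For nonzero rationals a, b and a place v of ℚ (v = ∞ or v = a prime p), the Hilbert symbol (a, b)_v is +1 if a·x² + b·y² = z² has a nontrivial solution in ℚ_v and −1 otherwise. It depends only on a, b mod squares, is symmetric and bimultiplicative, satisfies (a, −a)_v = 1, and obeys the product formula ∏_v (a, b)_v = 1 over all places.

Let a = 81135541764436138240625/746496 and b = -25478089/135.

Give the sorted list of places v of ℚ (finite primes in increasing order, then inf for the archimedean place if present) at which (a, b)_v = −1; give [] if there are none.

Mod squares: a ≡ 199985, b ≡ -7799415. Check v ∈ {∞, 2, 3, 5, 7, 13, 23, 37, 47}.
v=7: a=7^4·(≡2), b=7^2·(≡3) mod 7; (2|7)=+1, (3|7)=-1; (−1)^{4·2·3}·(+1)^2·(-1)^4 = +1.
v=13: a=13^2·(≡11), b=13^1·(≡8) mod 13; (11|13)=-1, (8|13)=-1; (−1)^{2·1·6}·(-1)^1·(-1)^2 = -1.
v=23: a=23^3·(≡18), b=23^1·(≡21) mod 23; (18|23)=+1, (21|23)=-1; (−1)^{3·1·11}·(+1)^1·(-1)^3 = +1.
v=2: v_2(a)=-10, v_2(b)=0; units ≡ 1, 1 (mod 8); ε·ε+αω+βω = 0·0+-10·0+0·0 ≡ 0  ⇒  (a,b)_2 = +1.
v=∞: 199985 > 0 and -7799415 < 0  ⇒  (a,b)_∞ = +1.
v=5: a=5^5·(≡2), b=5^-1·(≡3) mod 5; (2|5)=-1, (3|5)=-1; (−1)^{5·-1·2}·(-1)^-1·(-1)^5 = +1.
v=3: a=3^-6·(≡2), b=3^-3·(≡1) mod 3; (2|3)=-1, (1|3)=+1; (−1)^{-6·-3·1}·(-1)^-3·(+1)^-6 = -1.
v=47: a=47^3·(≡37), b=47^1·(≡6) mod 47; (37|47)=+1, (6|47)=+1; (−1)^{3·1·23}·(+1)^1·(+1)^3 = -1.
v=37: a=37^3·(≡1), b=37^1·(≡22) mod 37; (1|37)=+1, (22|37)=-1; (−1)^{3·1·18}·(+1)^1·(-1)^3 = -1.
(199985, -7799415 / ℚ) ramifies at {3, 13, 37, 47}: a division algebra.

[3, 13, 37, 47]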